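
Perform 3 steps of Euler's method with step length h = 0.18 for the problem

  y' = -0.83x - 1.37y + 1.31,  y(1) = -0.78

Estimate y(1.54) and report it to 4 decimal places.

-0.2071

Euler: y_{n+1} = y_n + h·f(x_n, y_n).
x=1.000000, y=-0.780000: f=1.548600 → y ← -0.780000 + 0.18·1.548600 = -0.501252
x=1.180000, y=-0.501252: f=1.017315 → y ← -0.501252 + 0.18·1.017315 = -0.318135
x=1.360000, y=-0.318135: f=0.617045 → y ← -0.318135 + 0.18·0.617045 = -0.207067
y(1.54) ≈ -0.2071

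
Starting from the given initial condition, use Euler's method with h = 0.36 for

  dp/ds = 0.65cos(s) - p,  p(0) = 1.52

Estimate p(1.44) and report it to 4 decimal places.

Euler: p_{n+1} = p_n + h·f(s_n, p_n).
s=0.000000, p=1.520000: f=-0.870000 → p ← 1.520000 + 0.36·(-0.870000) = 1.206800
s=0.360000, p=1.206800: f=-0.598467 → p ← 1.206800 + 0.36·(-0.598467) = 0.991352
s=0.720000, p=0.991352: f=-0.502678 → p ← 0.991352 + 0.36·(-0.502678) = 0.810388
s=1.080000, p=0.810388: f=-0.504024 → p ← 0.810388 + 0.36·(-0.504024) = 0.628939
p(1.44) ≈ 0.6289

0.6289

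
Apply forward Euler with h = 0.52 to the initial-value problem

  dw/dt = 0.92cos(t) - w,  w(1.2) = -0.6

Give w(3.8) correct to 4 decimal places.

Euler: w_{n+1} = w_n + h·f(t_n, w_n).
t=1.200000, w=-0.600000: f=0.933369 → w ← -0.600000 + 0.52·0.933369 = -0.114648
t=1.720000, w=-0.114648: f=-0.022111 → w ← -0.114648 + 0.52·(-0.022111) = -0.126146
t=2.240000, w=-0.126146: f=-0.444587 → w ← -0.126146 + 0.52·(-0.444587) = -0.357331
t=2.760000, w=-0.357331: f=-0.496496 → w ← -0.357331 + 0.52·(-0.496496) = -0.615509
t=3.280000, w=-0.615509: f=-0.295693 → w ← -0.615509 + 0.52·(-0.295693) = -0.769269
w(3.8) ≈ -0.7693

-0.7693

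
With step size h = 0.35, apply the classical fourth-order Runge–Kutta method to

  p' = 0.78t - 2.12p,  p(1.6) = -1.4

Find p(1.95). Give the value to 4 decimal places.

-0.3234

RK4: k1 = f(t_n, p_n); k2 = f(t_n + h/2, p_n + (h/2)·k1); k3 = f(t_n + h/2, p_n + (h/2)·k2); k4 = f(t_n + h, p_n + h·k3); p_{n+1} = p_n + (h/6)·(k1 + 2k2 + 2k3 + k4).
t=1.600000, p=-1.400000:
  k1 = f(1.600000, -1.400000) = 4.216000
  k2 = f(1.775000, -0.662200) = 2.788364
  k3 = f(1.775000, -0.912036) = 3.318017
  k4 = f(1.950000, -0.238694) = 2.027031
  p ← -1.400000 + (0.35/6)·(k1 + 2k2 + 2k3 + k4) = -0.323412
p(1.95) ≈ -0.3234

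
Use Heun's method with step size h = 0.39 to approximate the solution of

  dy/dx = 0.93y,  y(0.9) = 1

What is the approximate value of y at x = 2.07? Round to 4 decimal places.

2.9149

Heun: k1 = f(x_n, y_n); k2 = f(x_n + h, y_n + h·k1); y_{n+1} = y_n + (h/2)·(k1 + k2).
x=0.900000, y=1.000000:
  k1 = f(0.900000, 1.000000) = 0.930000
  k2 = f(1.290000, 1.362700) = 1.267311
  y ← 1.000000 + (0.39/2)·(0.930000 + 1.267311) = 1.428476
x=1.290000, y=1.428476:
  k1 = f(1.290000, 1.428476) = 1.328482
  k2 = f(1.680000, 1.946584) = 1.810323
  y ← 1.428476 + (0.39/2)·(1.328482 + 1.810323) = 2.040543
x=1.680000, y=2.040543:
  k1 = f(1.680000, 2.040543) = 1.897705
  k2 = f(2.070000, 2.780647) = 2.586002
  y ← 2.040543 + (0.39/2)·(1.897705 + 2.586002) = 2.914866
y(2.07) ≈ 2.9149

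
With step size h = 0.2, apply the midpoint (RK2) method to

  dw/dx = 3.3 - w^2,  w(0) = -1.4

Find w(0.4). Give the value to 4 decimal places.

Midpoint: k1 = f(x_n, w_n); k2 = f(x_n + h/2, w_n + (h/2)·k1); w_{n+1} = w_n + h·k2.
x=0.000000, w=-1.400000:
  k1 = f(0.000000, -1.400000) = 1.340000
  k2 = f(0.100000, -1.266000) = 1.697244
  w ← -1.400000 + 0.2·1.697244 = -1.060551
x=0.200000, w=-1.060551:
  k1 = f(0.200000, -1.060551) = 2.175231
  k2 = f(0.300000, -0.843028) = 2.589304
  w ← -1.060551 + 0.2·2.589304 = -0.542690
w(0.4) ≈ -0.5427

-0.5427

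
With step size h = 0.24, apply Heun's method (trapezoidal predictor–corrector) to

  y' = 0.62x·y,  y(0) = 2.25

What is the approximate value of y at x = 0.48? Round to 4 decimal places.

Heun: k1 = f(x_n, y_n); k2 = f(x_n + h, y_n + h·k1); y_{n+1} = y_n + (h/2)·(k1 + k2).
x=0.000000, y=2.250000:
  k1 = f(0.000000, 2.250000) = 0.000000
  k2 = f(0.240000, 2.250000) = 0.334800
  y ← 2.250000 + (0.24/2)·(0.000000 + 0.334800) = 2.290176
x=0.240000, y=2.290176:
  k1 = f(0.240000, 2.290176) = 0.340778
  k2 = f(0.480000, 2.371963) = 0.705896
  y ← 2.290176 + (0.24/2)·(0.340778 + 0.705896) = 2.415777
y(0.48) ≈ 2.4158

2.4158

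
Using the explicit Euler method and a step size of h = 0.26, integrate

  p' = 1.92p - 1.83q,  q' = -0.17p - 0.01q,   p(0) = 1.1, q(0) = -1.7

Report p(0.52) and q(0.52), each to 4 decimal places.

Euler on (p,q): p_{n+1} = p_n + h·p', q_{n+1} = q_n + h·q'.
0.000000: (1.100000, -1.700000); f=(5.223000, -0.170000) → (2.457980, -1.744200)
0.260000: (2.457980, -1.744200); f=(7.911208, -0.400415) → (4.514894, -1.848308)
(p(0.52), q(0.52)) ≈ (4.5149, -1.8483)

4.5149, -1.8483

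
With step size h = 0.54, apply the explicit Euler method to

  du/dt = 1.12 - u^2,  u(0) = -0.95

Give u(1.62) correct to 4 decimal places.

-0.1930

Euler: u_{n+1} = u_n + h·f(t_n, u_n).
t=0.000000, u=-0.950000: f=0.217500 → u ← -0.950000 + 0.54·0.217500 = -0.832550
t=0.540000, u=-0.832550: f=0.426860 → u ← -0.832550 + 0.54·0.426860 = -0.602045
t=1.080000, u=-0.602045: f=0.757541 → u ← -0.602045 + 0.54·0.757541 = -0.192973
u(1.62) ≈ -0.1930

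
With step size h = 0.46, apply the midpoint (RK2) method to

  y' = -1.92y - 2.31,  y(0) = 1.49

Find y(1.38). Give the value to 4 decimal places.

Midpoint: k1 = f(t_n, y_n); k2 = f(t_n + h/2, y_n + (h/2)·k1); y_{n+1} = y_n + h·k2.
t=0.000000, y=1.490000:
  k1 = f(0.000000, 1.490000) = -5.170800
  k2 = f(0.230000, 0.300716) = -2.887375
  y ← 1.490000 + 0.46·(-2.887375) = 0.161808
t=0.460000, y=0.161808:
  k1 = f(0.460000, 0.161808) = -2.620671
  k2 = f(0.690000, -0.440947) = -1.463382
  y ← 0.161808 + 0.46·(-1.463382) = -0.511348
t=0.920000, y=-0.511348:
  k1 = f(0.920000, -0.511348) = -1.328211
  k2 = f(1.150000, -0.816837) = -0.741673
  y ← -0.511348 + 0.46·(-0.741673) = -0.852518
y(1.38) ≈ -0.8525

-0.8525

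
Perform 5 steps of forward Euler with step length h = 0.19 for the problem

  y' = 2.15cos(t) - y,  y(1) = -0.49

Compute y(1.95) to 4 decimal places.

Euler: y_{n+1} = y_n + h·f(t_n, y_n).
t=1.000000, y=-0.490000: f=1.651650 → y ← -0.490000 + 0.19·1.651650 = -0.176187
t=1.190000, y=-0.176187: f=0.975255 → y ← -0.176187 + 0.19·0.975255 = 0.009112
t=1.380000, y=0.009112: f=0.398616 → y ← 0.009112 + 0.19·0.398616 = 0.084849
t=1.570000, y=0.084849: f=-0.083137 → y ← 0.084849 + 0.19·(-0.083137) = 0.069053
t=1.760000, y=0.069053: f=-0.473418 → y ← 0.069053 + 0.19·(-0.473418) = -0.020896
y(1.95) ≈ -0.0209

-0.0209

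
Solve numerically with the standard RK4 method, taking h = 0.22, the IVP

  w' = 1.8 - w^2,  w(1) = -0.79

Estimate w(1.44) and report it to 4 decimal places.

-0.1146

RK4: k1 = f(t_n, w_n); k2 = f(t_n + h/2, w_n + (h/2)·k1); k3 = f(t_n + h/2, w_n + (h/2)·k2); k4 = f(t_n + h, w_n + h·k3); w_{n+1} = w_n + (h/6)·(k1 + 2k2 + 2k3 + k4).
t=1.000000, w=-0.790000:
  k1 = f(1.000000, -0.790000) = 1.175900
  k2 = f(1.110000, -0.660651) = 1.363540
  k3 = f(1.110000, -0.640011) = 1.390386
  k4 = f(1.220000, -0.484115) = 1.565633
  w ← -0.790000 + (0.22/6)·(k1 + 2k2 + 2k3 + k4) = -0.487523
t=1.220000, w=-0.487523:
  k1 = f(1.220000, -0.487523) = 1.562322
  k2 = f(1.330000, -0.315667) = 1.700354
  k3 = f(1.330000, -0.300484) = 1.709710
  k4 = f(1.440000, -0.111386) = 1.787593
  w ← -0.487523 + (0.22/6)·(k1 + 2k2 + 2k3 + k4) = -0.114621
w(1.44) ≈ -0.1146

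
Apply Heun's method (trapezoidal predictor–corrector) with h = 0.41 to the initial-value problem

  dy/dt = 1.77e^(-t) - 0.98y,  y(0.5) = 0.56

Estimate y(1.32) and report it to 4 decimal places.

Heun: k1 = f(t_n, y_n); k2 = f(t_n + h, y_n + h·k1); y_{n+1} = y_n + (h/2)·(k1 + k2).
t=0.500000, y=0.560000:
  k1 = f(0.500000, 0.560000) = 0.524759
  k2 = f(0.910000, 0.775151) = -0.047180
  y ← 0.560000 + (0.41/2)·(0.524759 + (-0.047180)) = 0.657904
t=0.910000, y=0.657904:
  k1 = f(0.910000, 0.657904) = 0.067722
  k2 = f(1.320000, 0.685670) = -0.199127
  y ← 0.657904 + (0.41/2)·(0.067722 + (-0.199127)) = 0.630966
y(1.32) ≈ 0.6310

0.6310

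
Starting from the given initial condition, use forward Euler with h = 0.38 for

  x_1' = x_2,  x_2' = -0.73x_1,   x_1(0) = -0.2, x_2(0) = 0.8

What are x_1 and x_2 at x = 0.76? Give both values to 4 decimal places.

Euler on (x_1,x_2): x_1_{n+1} = x_1_n + h·x_1', x_2_{n+1} = x_2_n + h·x_2'.
0.000000: (-0.200000, 0.800000); f=(0.800000, 0.146000) → (0.104000, 0.855480)
0.380000: (0.104000, 0.855480); f=(0.855480, -0.075920) → (0.429082, 0.826630)
(x_1(0.76), x_2(0.76)) ≈ (0.4291, 0.8266)

0.4291, 0.8266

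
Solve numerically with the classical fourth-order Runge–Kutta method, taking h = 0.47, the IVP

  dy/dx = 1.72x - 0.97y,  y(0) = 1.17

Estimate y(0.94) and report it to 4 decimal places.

1.0440

RK4: k1 = f(x_n, y_n); k2 = f(x_n + h/2, y_n + (h/2)·k1); k3 = f(x_n + h/2, y_n + (h/2)·k2); k4 = f(x_n + h, y_n + h·k3); y_{n+1} = y_n + (h/6)·(k1 + 2k2 + 2k3 + k4).
x=0.000000, y=1.170000:
  k1 = f(0.000000, 1.170000) = -1.134900
  k2 = f(0.235000, 0.903299) = -0.472000
  k3 = f(0.235000, 1.059080) = -0.623108
  k4 = f(0.470000, 0.877139) = -0.042425
  y ← 1.170000 + (0.47/6)·(k1 + 2k2 + 2k3 + k4) = 0.906209
x=0.470000, y=0.906209:
  k1 = f(0.470000, 0.906209) = -0.070623
  k2 = f(0.705000, 0.889613) = 0.349675
  k3 = f(0.705000, 0.988383) = 0.253868
  k4 = f(0.940000, 1.025528) = 0.622038
  y ← 0.906209 + (0.47/6)·(k1 + 2k2 + 2k3 + k4) = 1.043959
y(0.94) ≈ 1.0440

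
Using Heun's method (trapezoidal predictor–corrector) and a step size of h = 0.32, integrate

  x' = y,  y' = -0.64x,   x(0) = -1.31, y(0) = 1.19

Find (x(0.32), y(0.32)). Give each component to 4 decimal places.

-0.8863, 1.4193

Heun on (x,y): k1 = f(s_n, state_n); k2 = f(s_n + h, state_n + h·k1); state_{n+1} = state_n + (h/2)·(k1 + k2).
0.000000: (-1.310000, 1.190000)
  k1 = (1.190000, 0.838400)
  predictor → (-0.929200, 1.458288)
  k2 = (1.458288, 0.594688)
  → (-0.886274, 1.419294)
(x(0.32), y(0.32)) ≈ (-0.8863, 1.4193)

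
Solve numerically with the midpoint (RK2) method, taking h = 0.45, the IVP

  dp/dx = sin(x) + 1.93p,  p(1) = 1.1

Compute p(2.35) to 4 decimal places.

17.4296

Midpoint: k1 = f(x_n, p_n); k2 = f(x_n + h/2, p_n + (h/2)·k1); p_{n+1} = p_n + h·k2.
x=1.000000, p=1.100000:
  k1 = f(1.000000, 1.100000) = 2.964471
  k2 = f(1.225000, 1.767006) = 4.351127
  p ← 1.100000 + 0.45·4.351127 = 3.058007
x=1.450000, p=3.058007:
  k1 = f(1.450000, 3.058007) = 6.894667
  k2 = f(1.675000, 4.609307) = 9.890539
  p ← 3.058007 + 0.45·9.890539 = 7.508750
x=1.900000, p=7.508750:
  k1 = f(1.900000, 7.508750) = 15.438187
  k2 = f(2.125000, 10.982342) = 22.046240
  p ← 7.508750 + 0.45·22.046240 = 17.429558
p(2.35) ≈ 17.4296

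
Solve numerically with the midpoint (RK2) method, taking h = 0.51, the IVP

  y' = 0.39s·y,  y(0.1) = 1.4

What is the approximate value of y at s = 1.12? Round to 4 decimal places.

1.7735

Midpoint: k1 = f(s_n, y_n); k2 = f(s_n + h/2, y_n + (h/2)·k1); y_{n+1} = y_n + h·k2.
s=0.100000, y=1.400000:
  k1 = f(0.100000, 1.400000) = 0.054600
  k2 = f(0.355000, 1.413923) = 0.195758
  y ← 1.400000 + 0.51·0.195758 = 1.499836
s=0.610000, y=1.499836:
  k1 = f(0.610000, 1.499836) = 0.356811
  k2 = f(0.865000, 1.590823) = 0.536664
  y ← 1.499836 + 0.51·0.536664 = 1.773535
y(1.12) ≈ 1.7735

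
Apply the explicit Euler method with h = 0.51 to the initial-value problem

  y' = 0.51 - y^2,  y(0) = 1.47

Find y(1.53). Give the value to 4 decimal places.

0.7064

Euler: y_{n+1} = y_n + h·f(x_n, y_n).
x=0.000000, y=1.470000: f=-1.650900 → y ← 1.470000 + 0.51·(-1.650900) = 0.628041
x=0.510000, y=0.628041: f=0.115565 → y ← 0.628041 + 0.51·0.115565 = 0.686979
x=1.020000, y=0.686979: f=0.038060 → y ← 0.686979 + 0.51·0.038060 = 0.706389
y(1.53) ≈ 0.7064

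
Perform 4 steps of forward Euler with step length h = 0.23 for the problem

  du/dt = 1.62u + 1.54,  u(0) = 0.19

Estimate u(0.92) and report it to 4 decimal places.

3.0981

Euler: u_{n+1} = u_n + h·f(t_n, u_n).
t=0.000000, u=0.190000: f=1.847800 → u ← 0.190000 + 0.23·1.847800 = 0.614994
t=0.230000, u=0.614994: f=2.536290 → u ← 0.614994 + 0.23·2.536290 = 1.198341
t=0.460000, u=1.198341: f=3.481312 → u ← 1.198341 + 0.23·3.481312 = 1.999043
t=0.690000, u=1.999043: f=4.778449 → u ← 1.999043 + 0.23·4.778449 = 3.098086
u(0.92) ≈ 3.0981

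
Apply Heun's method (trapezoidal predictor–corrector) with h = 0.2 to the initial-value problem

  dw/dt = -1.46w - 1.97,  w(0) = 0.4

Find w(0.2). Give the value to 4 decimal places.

-0.0362

Heun: k1 = f(t_n, w_n); k2 = f(t_n + h, w_n + h·k1); w_{n+1} = w_n + (h/2)·(k1 + k2).
t=0.000000, w=0.400000:
  k1 = f(0.000000, 0.400000) = -2.554000
  k2 = f(0.200000, -0.110800) = -1.808232
  w ← 0.400000 + (0.2/2)·(-2.554000 + (-1.808232)) = -0.036223
w(0.2) ≈ -0.0362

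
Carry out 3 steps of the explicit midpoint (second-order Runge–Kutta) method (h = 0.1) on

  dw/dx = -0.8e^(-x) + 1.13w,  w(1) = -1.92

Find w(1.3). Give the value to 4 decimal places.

Midpoint: k1 = f(x_n, w_n); k2 = f(x_n + h/2, w_n + (h/2)·k1); w_{n+1} = w_n + h·k2.
x=1.000000, w=-1.920000:
  k1 = f(1.000000, -1.920000) = -2.463904
  k2 = f(1.050000, -2.043195) = -2.588761
  w ← -1.920000 + 0.1·(-2.588761) = -2.178876
x=1.100000, w=-2.178876:
  k1 = f(1.100000, -2.178876) = -2.728427
  k2 = f(1.150000, -2.315297) = -2.869595
  w ← -2.178876 + 0.1·(-2.869595) = -2.465836
x=1.200000, w=-2.465836:
  k1 = f(1.200000, -2.465836) = -3.027350
  k2 = f(1.250000, -2.617203) = -3.186643
  w ← -2.465836 + 0.1·(-3.186643) = -2.784500
w(1.3) ≈ -2.7845

-2.7845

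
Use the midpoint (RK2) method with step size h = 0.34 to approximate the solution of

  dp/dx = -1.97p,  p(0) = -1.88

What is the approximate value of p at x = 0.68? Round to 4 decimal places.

-0.5781

Midpoint: k1 = f(x_n, p_n); k2 = f(x_n + h/2, p_n + (h/2)·k1); p_{n+1} = p_n + h·k2.
x=0.000000, p=-1.880000:
  k1 = f(0.000000, -1.880000) = 3.703600
  k2 = f(0.170000, -1.250388) = 2.463264
  p ← -1.880000 + 0.34·2.463264 = -1.042490
x=0.340000, p=-1.042490:
  k1 = f(0.340000, -1.042490) = 2.053706
  k2 = f(0.510000, -0.693360) = 1.365920
  p ← -1.042490 + 0.34·1.365920 = -0.578077
p(0.68) ≈ -0.5781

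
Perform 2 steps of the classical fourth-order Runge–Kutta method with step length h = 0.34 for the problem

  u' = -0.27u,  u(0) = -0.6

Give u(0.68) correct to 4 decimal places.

RK4: k1 = f(x_n, u_n); k2 = f(x_n + h/2, u_n + (h/2)·k1); k3 = f(x_n + h/2, u_n + (h/2)·k2); k4 = f(x_n + h, u_n + h·k3); u_{n+1} = u_n + (h/6)·(k1 + 2k2 + 2k3 + k4).
x=0.000000, u=-0.600000:
  k1 = f(0.000000, -0.600000) = 0.162000
  k2 = f(0.170000, -0.572460) = 0.154564
  k3 = f(0.170000, -0.573724) = 0.154906
  k4 = f(0.340000, -0.547332) = 0.147780
  u ← -0.600000 + (0.34/6)·(k1 + 2k2 + 2k3 + k4) = -0.547373
x=0.340000, u=-0.547373:
  k1 = f(0.340000, -0.547373) = 0.147791
  k2 = f(0.510000, -0.522248) = 0.141007
  k3 = f(0.510000, -0.523401) = 0.141318
  k4 = f(0.680000, -0.499324) = 0.134818
  u ← -0.547373 + (0.34/6)·(k1 + 2k2 + 2k3 + k4) = -0.499361
u(0.68) ≈ -0.4994

-0.4994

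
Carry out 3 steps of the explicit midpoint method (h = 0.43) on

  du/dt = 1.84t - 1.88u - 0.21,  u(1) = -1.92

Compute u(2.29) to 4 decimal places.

Midpoint: k1 = f(t_n, u_n); k2 = f(t_n + h/2, u_n + (h/2)·k1); u_{n+1} = u_n + h·k2.
t=1.000000, u=-1.920000:
  k1 = f(1.000000, -1.920000) = 5.239600
  k2 = f(1.215000, -0.793486) = 3.517354
  u ← -1.920000 + 0.43·3.517354 = -0.407538
t=1.430000, u=-0.407538:
  k1 = f(1.430000, -0.407538) = 3.187371
  k2 = f(1.645000, 0.277747) = 2.294636
  u ← -0.407538 + 0.43·2.294636 = 0.579155
t=1.860000, u=0.579155:
  k1 = f(1.860000, 0.579155) = 2.123588
  k2 = f(2.075000, 1.035727) = 1.660834
  u ← 0.579155 + 0.43·1.660834 = 1.293314
u(2.29) ≈ 1.2933

1.2933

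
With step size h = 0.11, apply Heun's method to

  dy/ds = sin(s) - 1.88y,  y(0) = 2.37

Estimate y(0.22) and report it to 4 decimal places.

Heun: k1 = f(s_n, y_n); k2 = f(s_n + h, y_n + h·k1); y_{n+1} = y_n + (h/2)·(k1 + k2).
s=0.000000, y=2.370000:
  k1 = f(0.000000, 2.370000) = -4.455600
  k2 = f(0.110000, 1.879884) = -3.424404
  y ← 2.370000 + (0.11/2)·(-4.455600 + (-3.424404)) = 1.936600
s=0.110000, y=1.936600:
  k1 = f(0.110000, 1.936600) = -3.531029
  k2 = f(0.220000, 1.548187) = -2.692361
  y ← 1.936600 + (0.11/2)·(-3.531029 + (-2.692361)) = 1.594313
y(0.22) ≈ 1.5943

1.5943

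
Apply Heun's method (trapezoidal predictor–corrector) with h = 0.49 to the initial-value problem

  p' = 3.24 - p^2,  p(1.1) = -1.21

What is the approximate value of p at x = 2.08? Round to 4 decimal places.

Heun: k1 = f(x_n, p_n); k2 = f(x_n + h, p_n + h·k1); p_{n+1} = p_n + (h/2)·(k1 + k2).
x=1.100000, p=-1.210000:
  k1 = f(1.100000, -1.210000) = 1.775900
  k2 = f(1.590000, -0.339809) = 3.124530
  p ← -1.210000 + (0.49/2)·(1.775900 + 3.124530) = -0.009395
x=1.590000, p=-0.009395:
  k1 = f(1.590000, -0.009395) = 3.239912
  k2 = f(2.080000, 1.578162) = 0.749404
  p ← -0.009395 + (0.49/2)·(3.239912 + 0.749404) = 0.967988
p(2.08) ≈ 0.9680

0.9680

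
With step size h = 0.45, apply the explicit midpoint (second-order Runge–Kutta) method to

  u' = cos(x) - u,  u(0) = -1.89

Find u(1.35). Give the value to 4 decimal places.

Midpoint: k1 = f(x_n, u_n); k2 = f(x_n + h/2, u_n + (h/2)·k1); u_{n+1} = u_n + h·k2.
x=0.000000, u=-1.890000:
  k1 = f(0.000000, -1.890000) = 2.890000
  k2 = f(0.225000, -1.239750) = 2.214544
  u ← -1.890000 + 0.45·2.214544 = -0.893455
x=0.450000, u=-0.893455:
  k1 = f(0.450000, -0.893455) = 1.793902
  k2 = f(0.675000, -0.489827) = 1.270534
  u ← -0.893455 + 0.45·1.270534 = -0.321715
x=0.900000, u=-0.321715:
  k1 = f(0.900000, -0.321715) = 0.943325
  k2 = f(1.125000, -0.109467) = 0.540643
  u ← -0.321715 + 0.45·0.540643 = -0.078425
u(1.35) ≈ -0.0784

-0.0784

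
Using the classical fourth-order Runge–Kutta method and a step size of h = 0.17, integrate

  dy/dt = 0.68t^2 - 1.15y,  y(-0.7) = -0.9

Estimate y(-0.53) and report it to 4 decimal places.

RK4: k1 = f(t_n, y_n); k2 = f(t_n + h/2, y_n + (h/2)·k1); k3 = f(t_n + h/2, y_n + (h/2)·k2); k4 = f(t_n + h, y_n + h·k3); y_{n+1} = y_n + (h/6)·(k1 + 2k2 + 2k3 + k4).
t=-0.700000, y=-0.900000:
  k1 = f(-0.700000, -0.900000) = 1.368200
  k2 = f(-0.615000, -0.783703) = 1.158451
  k3 = f(-0.615000, -0.801532) = 1.178954
  k4 = f(-0.530000, -0.699578) = 0.995526
  y ← -0.900000 + (0.17/6)·(k1 + 2k2 + 2k3 + k4) = -0.700575
y(-0.53) ≈ -0.7006

-0.7006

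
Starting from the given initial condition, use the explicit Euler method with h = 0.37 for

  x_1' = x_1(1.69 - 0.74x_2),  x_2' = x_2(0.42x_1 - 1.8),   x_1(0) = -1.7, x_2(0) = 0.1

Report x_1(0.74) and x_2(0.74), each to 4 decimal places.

-4.4099, -0.0006

Euler on (x_1,x_2): x_1_{n+1} = x_1_n + h·x_1', x_2_{n+1} = x_2_n + h·x_2'.
0.000000: (-1.700000, 0.100000); f=(-2.747200, -0.251400) → (-2.716464, 0.006982)
0.370000: (-2.716464, 0.006982); f=(-4.576789, -0.020533) → (-4.409876, -0.000615)
(x_1(0.74), x_2(0.74)) ≈ (-4.4099, -0.0006)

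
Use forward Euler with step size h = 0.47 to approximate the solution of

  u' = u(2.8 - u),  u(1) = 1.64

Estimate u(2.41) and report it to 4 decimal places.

Euler: u_{n+1} = u_n + h·f(s_n, u_n).
s=1.000000, u=1.640000: f=1.902400 → u ← 1.640000 + 0.47·1.902400 = 2.534128
s=1.470000, u=2.534128: f=0.673754 → u ← 2.534128 + 0.47·0.673754 = 2.850792
s=1.940000, u=2.850792: f=-0.144798 → u ← 2.850792 + 0.47·(-0.144798) = 2.782737
u(2.41) ≈ 2.7827

2.7827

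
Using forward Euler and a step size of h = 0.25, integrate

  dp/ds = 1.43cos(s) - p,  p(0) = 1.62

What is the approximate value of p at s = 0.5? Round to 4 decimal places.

Euler: p_{n+1} = p_n + h·f(s_n, p_n).
s=0.000000, p=1.620000: f=-0.190000 → p ← 1.620000 + 0.25·(-0.190000) = 1.572500
s=0.250000, p=1.572500: f=-0.186955 → p ← 1.572500 + 0.25·(-0.186955) = 1.525761
p(0.5) ≈ 1.5258

1.5258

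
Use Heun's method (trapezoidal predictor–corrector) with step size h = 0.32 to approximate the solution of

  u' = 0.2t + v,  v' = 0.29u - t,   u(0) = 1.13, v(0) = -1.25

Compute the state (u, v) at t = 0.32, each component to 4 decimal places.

0.7570, -1.2149

Heun on (u,v): k1 = f(t_n, state_n); k2 = f(t_n + h, state_n + h·k1); state_{n+1} = state_n + (h/2)·(k1 + k2).
0.000000: (1.130000, -1.250000)
  k1 = (-1.250000, 0.327700)
  predictor → (0.730000, -1.145136)
  k2 = (-1.081136, -0.108300)
  → (0.757018, -1.214896)
(u(0.32), v(0.32)) ≈ (0.7570, -1.2149)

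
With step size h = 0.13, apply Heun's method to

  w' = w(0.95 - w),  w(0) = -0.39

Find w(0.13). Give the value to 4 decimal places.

-0.4659

Heun: k1 = f(t_n, w_n); k2 = f(t_n + h, w_n + h·k1); w_{n+1} = w_n + (h/2)·(k1 + k2).
t=0.000000, w=-0.390000:
  k1 = f(0.000000, -0.390000) = -0.522600
  k2 = f(0.130000, -0.457938) = -0.644748
  w ← -0.390000 + (0.13/2)·(-0.522600 + (-0.644748)) = -0.465878
w(0.13) ≈ -0.4659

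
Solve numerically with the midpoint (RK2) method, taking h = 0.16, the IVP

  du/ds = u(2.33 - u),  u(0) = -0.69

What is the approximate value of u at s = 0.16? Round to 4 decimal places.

-1.1268

Midpoint: k1 = f(s_n, u_n); k2 = f(s_n + h/2, u_n + (h/2)·k1); u_{n+1} = u_n + h·k2.
s=0.000000, u=-0.690000:
  k1 = f(0.000000, -0.690000) = -2.083800
  k2 = f(0.080000, -0.856704) = -2.730062
  u ← -0.690000 + 0.16·(-2.730062) = -1.126810
u(0.16) ≈ -1.1268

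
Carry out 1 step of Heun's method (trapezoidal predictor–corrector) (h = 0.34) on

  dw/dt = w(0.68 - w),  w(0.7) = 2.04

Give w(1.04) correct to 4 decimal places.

Heun: k1 = f(t_n, w_n); k2 = f(t_n + h, w_n + h·k1); w_{n+1} = w_n + (h/2)·(k1 + k2).
t=0.700000, w=2.040000:
  k1 = f(0.700000, 2.040000) = -2.774400
  k2 = f(1.040000, 1.096704) = -0.457001
  w ← 2.040000 + (0.34/2)·(-2.774400 + (-0.457001)) = 1.490662
w(1.04) ≈ 1.4907

1.4907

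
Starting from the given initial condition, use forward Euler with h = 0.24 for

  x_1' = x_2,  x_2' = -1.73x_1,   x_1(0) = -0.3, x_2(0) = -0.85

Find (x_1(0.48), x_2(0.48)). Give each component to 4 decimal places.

Euler on (x_1,x_2): x_1_{n+1} = x_1_n + h·x_1', x_2_{n+1} = x_2_n + h·x_2'.
0.000000: (-0.300000, -0.850000); f=(-0.850000, 0.519000) → (-0.504000, -0.725440)
0.240000: (-0.504000, -0.725440); f=(-0.725440, 0.871920) → (-0.678106, -0.516179)
(x_1(0.48), x_2(0.48)) ≈ (-0.6781, -0.5162)

-0.6781, -0.5162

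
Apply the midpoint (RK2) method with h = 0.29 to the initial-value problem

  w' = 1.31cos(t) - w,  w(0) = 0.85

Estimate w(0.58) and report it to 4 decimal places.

Midpoint: k1 = f(t_n, w_n); k2 = f(t_n + h/2, w_n + (h/2)·k1); w_{n+1} = w_n + h·k2.
t=0.000000, w=0.850000:
  k1 = f(0.000000, 0.850000) = 0.460000
  k2 = f(0.145000, 0.916700) = 0.379553
  w ← 0.850000 + 0.29·0.379553 = 0.960070
t=0.290000, w=0.960070:
  k1 = f(0.290000, 0.960070) = 0.295229
  k2 = f(0.435000, 1.002879) = 0.185121
  w ← 0.960070 + 0.29·0.185121 = 1.013755
w(0.58) ≈ 1.0138

1.0138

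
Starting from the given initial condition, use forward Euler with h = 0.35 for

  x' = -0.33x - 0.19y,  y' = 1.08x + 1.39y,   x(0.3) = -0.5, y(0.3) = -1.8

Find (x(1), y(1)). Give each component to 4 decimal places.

-0.0948, -4.3803

Euler on (x,y): x_{n+1} = x_n + h·x', y_{n+1} = y_n + h·y'.
0.300000: (-0.500000, -1.800000); f=(0.507000, -3.042000) → (-0.322550, -2.864700)
0.650000: (-0.322550, -2.864700); f=(0.650734, -4.330287) → (-0.094793, -4.380300)
(x(1), y(1)) ≈ (-0.0948, -4.3803)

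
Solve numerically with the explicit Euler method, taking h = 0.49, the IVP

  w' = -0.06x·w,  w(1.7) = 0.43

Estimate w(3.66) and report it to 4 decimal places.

0.3193

Euler: w_{n+1} = w_n + h·f(x_n, w_n).
x=1.700000, w=0.430000: f=-0.043860 → w ← 0.430000 + 0.49·(-0.043860) = 0.408509
x=2.190000, w=0.408509: f=-0.053678 → w ← 0.408509 + 0.49·(-0.053678) = 0.382206
x=2.680000, w=0.382206: f=-0.061459 → w ← 0.382206 + 0.49·(-0.061459) = 0.352092
x=3.170000, w=0.352092: f=-0.066968 → w ← 0.352092 + 0.49·(-0.066968) = 0.319277
w(3.66) ≈ 0.3193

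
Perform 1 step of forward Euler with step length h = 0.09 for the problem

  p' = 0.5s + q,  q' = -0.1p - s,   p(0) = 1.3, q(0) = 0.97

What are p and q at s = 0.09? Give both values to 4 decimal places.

1.3873, 0.9583

Euler on (p,q): p_{n+1} = p_n + h·p', q_{n+1} = q_n + h·q'.
0.000000: (1.300000, 0.970000); f=(0.970000, -0.130000) → (1.387300, 0.958300)
(p(0.09), q(0.09)) ≈ (1.3873, 0.9583)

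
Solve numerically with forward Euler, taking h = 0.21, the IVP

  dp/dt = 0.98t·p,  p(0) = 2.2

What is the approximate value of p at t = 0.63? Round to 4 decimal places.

Euler: p_{n+1} = p_n + h·f(t_n, p_n).
t=0.000000, p=2.200000: f=0.000000 → p ← 2.200000 + 0.21·0.000000 = 2.200000
t=0.210000, p=2.200000: f=0.452760 → p ← 2.200000 + 0.21·0.452760 = 2.295080
t=0.420000, p=2.295080: f=0.944655 → p ← 2.295080 + 0.21·0.944655 = 2.493457
p(0.63) ≈ 2.4935

2.4935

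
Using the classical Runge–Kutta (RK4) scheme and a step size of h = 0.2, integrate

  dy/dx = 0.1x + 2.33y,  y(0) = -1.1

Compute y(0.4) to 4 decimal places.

RK4: k1 = f(x_n, y_n); k2 = f(x_n + h/2, y_n + (h/2)·k1); k3 = f(x_n + h/2, y_n + (h/2)·k2); k4 = f(x_n + h, y_n + h·k3); y_{n+1} = y_n + (h/6)·(k1 + 2k2 + 2k3 + k4).
x=0.000000, y=-1.100000:
  k1 = f(0.000000, -1.100000) = -2.563000
  k2 = f(0.100000, -1.356300) = -3.150179
  k3 = f(0.100000, -1.415018) = -3.286992
  k4 = f(0.200000, -1.757398) = -4.074738
  y ← -1.100000 + (0.2/6)·(k1 + 2k2 + 2k3 + k4) = -1.750403
x=0.200000, y=-1.750403:
  k1 = f(0.200000, -1.750403) = -4.058438
  k2 = f(0.300000, -2.156246) = -4.994054
  k3 = f(0.300000, -2.249808) = -5.212053
  k4 = f(0.400000, -2.792813) = -6.467255
  y ← -1.750403 + (0.2/6)·(k1 + 2k2 + 2k3 + k4) = -2.781666
y(0.4) ≈ -2.7817

-2.7817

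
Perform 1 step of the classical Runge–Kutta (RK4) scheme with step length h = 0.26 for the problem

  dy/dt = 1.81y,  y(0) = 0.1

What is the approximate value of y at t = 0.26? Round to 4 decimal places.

0.1601

RK4: k1 = f(t_n, y_n); k2 = f(t_n + h/2, y_n + (h/2)·k1); k3 = f(t_n + h/2, y_n + (h/2)·k2); k4 = f(t_n + h, y_n + h·k3); y_{n+1} = y_n + (h/6)·(k1 + 2k2 + 2k3 + k4).
t=0.000000, y=0.100000:
  k1 = f(0.000000, 0.100000) = 0.181000
  k2 = f(0.130000, 0.123530) = 0.223589
  k3 = f(0.130000, 0.129067) = 0.233611
  k4 = f(0.260000, 0.160739) = 0.290937
  y ← 0.100000 + (0.26/6)·(k1 + 2k2 + 2k3 + k4) = 0.160075
y(0.26) ≈ 0.1601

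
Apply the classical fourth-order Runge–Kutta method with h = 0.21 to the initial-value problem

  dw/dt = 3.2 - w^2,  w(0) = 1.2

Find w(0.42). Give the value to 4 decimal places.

RK4: k1 = f(t_n, w_n); k2 = f(t_n + h/2, w_n + (h/2)·k1); k3 = f(t_n + h/2, w_n + (h/2)·k2); k4 = f(t_n + h, w_n + h·k3); w_{n+1} = w_n + (h/6)·(k1 + 2k2 + 2k3 + k4).
t=0.000000, w=1.200000:
  k1 = f(0.000000, 1.200000) = 1.760000
  k2 = f(0.105000, 1.384800) = 1.282329
  k3 = f(0.105000, 1.334645) = 1.418724
  k4 = f(0.210000, 1.497932) = 0.956200
  w ← 1.200000 + (0.21/6)·(k1 + 2k2 + 2k3 + k4) = 1.484141
t=0.210000, w=1.484141:
  k1 = f(0.210000, 1.484141) = 0.997326
  k2 = f(0.315000, 1.588860) = 0.675524
  k3 = f(0.315000, 1.555071) = 0.781755
  k4 = f(0.420000, 1.648309) = 0.483077
  w ← 1.484141 + (0.21/6)·(k1 + 2k2 + 2k3 + k4) = 1.637964
w(0.42) ≈ 1.6380

1.6380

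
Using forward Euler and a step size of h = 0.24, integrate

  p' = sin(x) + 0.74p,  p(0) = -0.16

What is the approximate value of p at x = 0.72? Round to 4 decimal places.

Euler: p_{n+1} = p_n + h·f(x_n, p_n).
x=0.000000, p=-0.160000: f=-0.118400 → p ← -0.160000 + 0.24·(-0.118400) = -0.188416
x=0.240000, p=-0.188416: f=0.098275 → p ← -0.188416 + 0.24·0.098275 = -0.164830
x=0.480000, p=-0.164830: f=0.339805 → p ← -0.164830 + 0.24·0.339805 = -0.083277
p(0.72) ≈ -0.0833

-0.0833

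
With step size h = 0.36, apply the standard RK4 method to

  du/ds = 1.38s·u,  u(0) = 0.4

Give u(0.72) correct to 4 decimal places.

RK4: k1 = f(s_n, u_n); k2 = f(s_n + h/2, u_n + (h/2)·k1); k3 = f(s_n + h/2, u_n + (h/2)·k2); k4 = f(s_n + h, u_n + h·k3); u_{n+1} = u_n + (h/6)·(k1 + 2k2 + 2k3 + k4).
s=0.000000, u=0.400000:
  k1 = f(0.000000, 0.400000) = 0.000000
  k2 = f(0.180000, 0.400000) = 0.099360
  k3 = f(0.180000, 0.417885) = 0.103803
  k4 = f(0.360000, 0.437369) = 0.217285
  u ← 0.400000 + (0.36/6)·(k1 + 2k2 + 2k3 + k4) = 0.437417
s=0.360000, u=0.437417:
  k1 = f(0.360000, 0.437417) = 0.217309
  k2 = f(0.540000, 0.476532) = 0.355112
  k3 = f(0.540000, 0.501337) = 0.373596
  k4 = f(0.720000, 0.571911) = 0.568251
  u ← 0.437417 + (0.36/6)·(k1 + 2k2 + 2k3 + k4) = 0.571995
u(0.72) ≈ 0.5720

0.5720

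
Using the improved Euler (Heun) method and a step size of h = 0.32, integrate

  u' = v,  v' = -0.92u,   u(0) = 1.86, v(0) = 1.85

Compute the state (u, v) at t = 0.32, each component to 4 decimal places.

Heun on (u,v): k1 = f(t_n, state_n); k2 = f(t_n + h, state_n + h·k1); state_{n+1} = state_n + (h/2)·(k1 + k2).
0.000000: (1.860000, 1.850000)
  k1 = (1.850000, -1.711200)
  predictor → (2.452000, 1.302416)
  k2 = (1.302416, -2.255840)
  → (2.364387, 1.215274)
(u(0.32), v(0.32)) ≈ (2.3644, 1.2153)

2.3644, 1.2153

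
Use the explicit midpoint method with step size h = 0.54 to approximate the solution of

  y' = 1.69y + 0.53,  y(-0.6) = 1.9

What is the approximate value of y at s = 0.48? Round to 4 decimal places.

11.6937

Midpoint: k1 = f(s_n, y_n); k2 = f(s_n + h/2, y_n + (h/2)·k1); y_{n+1} = y_n + h·k2.
s=-0.600000, y=1.900000:
  k1 = f(-0.600000, 1.900000) = 3.741000
  k2 = f(-0.330000, 2.910070) = 5.448018
  y ← 1.900000 + 0.54·5.448018 = 4.841930
s=-0.060000, y=4.841930:
  k1 = f(-0.060000, 4.841930) = 8.712862
  k2 = f(0.210000, 7.194402) = 12.688540
  y ← 4.841930 + 0.54·12.688540 = 11.693742
y(0.48) ≈ 11.6937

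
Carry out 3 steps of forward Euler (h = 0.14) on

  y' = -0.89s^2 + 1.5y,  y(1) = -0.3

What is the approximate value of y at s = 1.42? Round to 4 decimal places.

Euler: y_{n+1} = y_n + h·f(s_n, y_n).
s=1.000000, y=-0.300000: f=-1.340000 → y ← -0.300000 + 0.14·(-1.340000) = -0.487600
s=1.140000, y=-0.487600: f=-1.888044 → y ← -0.487600 + 0.14·(-1.888044) = -0.751926
s=1.280000, y=-0.751926: f=-2.586065 → y ← -0.751926 + 0.14·(-2.586065) = -1.113975
y(1.42) ≈ -1.1140

-1.1140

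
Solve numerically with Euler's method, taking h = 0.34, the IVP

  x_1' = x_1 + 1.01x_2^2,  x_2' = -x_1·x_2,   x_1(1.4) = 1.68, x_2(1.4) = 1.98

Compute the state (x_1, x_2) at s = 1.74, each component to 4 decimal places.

Euler on (x_1,x_2): x_1_{n+1} = x_1_n + h·x_1', x_2_{n+1} = x_2_n + h·x_2'.
1.400000: (1.680000, 1.980000); f=(5.639604, -3.326400) → (3.597465, 0.849024)
(x_1(1.74), x_2(1.74)) ≈ (3.5975, 0.8490)

3.5975, 0.8490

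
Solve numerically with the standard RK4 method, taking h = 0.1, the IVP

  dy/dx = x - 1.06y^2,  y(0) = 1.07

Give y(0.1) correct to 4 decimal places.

0.9657

RK4: k1 = f(x_n, y_n); k2 = f(x_n + h/2, y_n + (h/2)·k1); k3 = f(x_n + h/2, y_n + (h/2)·k2); k4 = f(x_n + h, y_n + h·k3); y_{n+1} = y_n + (h/6)·(k1 + 2k2 + 2k3 + k4).
x=0.000000, y=1.070000:
  k1 = f(0.000000, 1.070000) = -1.213594
  k2 = f(0.050000, 1.009320) = -1.029851
  k3 = f(0.050000, 1.018507) = -1.049599
  k4 = f(0.100000, 0.965040) = -0.887181
  y ← 1.070000 + (0.1/6)·(k1 + 2k2 + 2k3 + k4) = 0.965672
y(0.1) ≈ 0.9657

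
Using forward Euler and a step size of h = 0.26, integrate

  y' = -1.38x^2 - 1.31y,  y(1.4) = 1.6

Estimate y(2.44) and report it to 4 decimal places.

Euler: y_{n+1} = y_n + h·f(x_n, y_n).
x=1.400000, y=1.600000: f=-4.800800 → y ← 1.600000 + 0.26·(-4.800800) = 0.351792
x=1.660000, y=0.351792: f=-4.263576 → y ← 0.351792 + 0.26·(-4.263576) = -0.756738
x=1.920000, y=-0.756738: f=-4.095906 → y ← -0.756738 + 0.26·(-4.095906) = -1.821673
x=2.180000, y=-1.821673: f=-4.171920 → y ← -1.821673 + 0.26·(-4.171920) = -2.906372
y(2.44) ≈ -2.9064

-2.9064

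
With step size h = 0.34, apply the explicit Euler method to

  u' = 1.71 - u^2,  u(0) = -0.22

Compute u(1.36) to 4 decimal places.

1.2919

Euler: u_{n+1} = u_n + h·f(t_n, u_n).
t=0.000000, u=-0.220000: f=1.661600 → u ← -0.220000 + 0.34·1.661600 = 0.344944
t=0.340000, u=0.344944: f=1.591014 → u ← 0.344944 + 0.34·1.591014 = 0.885889
t=0.680000, u=0.885889: f=0.925201 → u ← 0.885889 + 0.34·0.925201 = 1.200457
t=1.020000, u=1.200457: f=0.268903 → u ← 1.200457 + 0.34·0.268903 = 1.291884
u(1.36) ≈ 1.2919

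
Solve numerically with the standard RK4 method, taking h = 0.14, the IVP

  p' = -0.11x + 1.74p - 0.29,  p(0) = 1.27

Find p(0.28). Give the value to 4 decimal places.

RK4: k1 = f(x_n, p_n); k2 = f(x_n + h/2, p_n + (h/2)·k1); k3 = f(x_n + h/2, p_n + (h/2)·k2); k4 = f(x_n + h, p_n + h·k3); p_{n+1} = p_n + (h/6)·(k1 + 2k2 + 2k3 + k4).
x=0.000000, p=1.270000:
  k1 = f(0.000000, 1.270000) = 1.919800
  k2 = f(0.070000, 1.404386) = 2.145932
  k3 = f(0.070000, 1.420215) = 2.173474
  k4 = f(0.140000, 1.574286) = 2.433858
  p ← 1.270000 + (0.14/6)·(k1 + 2k2 + 2k3 + k4) = 1.573158
x=0.140000, p=1.573158:
  k1 = f(0.140000, 1.573158) = 2.431894
  k2 = f(0.210000, 1.743390) = 2.720399
  k3 = f(0.210000, 1.763586) = 2.755539
  k4 = f(0.280000, 1.958933) = 3.087744
  p ← 1.573158 + (0.14/6)·(k1 + 2k2 + 2k3 + k4) = 1.957493
p(0.28) ≈ 1.9575

1.9575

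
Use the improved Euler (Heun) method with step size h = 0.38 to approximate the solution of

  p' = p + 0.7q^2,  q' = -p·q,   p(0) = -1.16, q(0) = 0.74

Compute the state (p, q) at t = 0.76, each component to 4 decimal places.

-1.3622, 2.0849

Heun on (p,q): k1 = f(t_n, state_n); k2 = f(t_n + h, state_n + h·k1); state_{n+1} = state_n + (h/2)·(k1 + k2).
0.000000: (-1.160000, 0.740000)
  k1 = (-0.776680, 0.858400)
  predictor → (-1.455138, 1.066192)
  k2 = (-0.659403, 1.551457)
  → (-1.432856, 1.197873)
0.380000: (-1.432856, 1.197873)
  k1 = (-0.428426, 1.716379)
  predictor → (-1.595658, 1.850097)
  k2 = (0.800343, 2.952121)
  → (-1.362192, 2.084888)
(p(0.76), q(0.76)) ≈ (-1.3622, 2.0849)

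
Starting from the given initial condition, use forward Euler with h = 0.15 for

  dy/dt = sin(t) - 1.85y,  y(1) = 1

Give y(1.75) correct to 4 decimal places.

0.6159

Euler: y_{n+1} = y_n + h·f(t_n, y_n).
t=1.000000, y=1.000000: f=-1.008529 → y ← 1.000000 + 0.15·(-1.008529) = 0.848721
t=1.150000, y=0.848721: f=-0.657369 → y ← 0.848721 + 0.15·(-0.657369) = 0.750115
t=1.300000, y=0.750115: f=-0.424155 → y ← 0.750115 + 0.15·(-0.424155) = 0.686492
t=1.450000, y=0.686492: f=-0.277297 → y ← 0.686492 + 0.15·(-0.277297) = 0.644897
t=1.600000, y=0.644897: f=-0.193487 → y ← 0.644897 + 0.15·(-0.193487) = 0.615874
y(1.75) ≈ 0.6159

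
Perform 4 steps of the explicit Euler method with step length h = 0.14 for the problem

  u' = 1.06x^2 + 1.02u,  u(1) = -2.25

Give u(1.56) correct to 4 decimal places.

Euler: u_{n+1} = u_n + h·f(x_n, u_n).
x=1.000000, u=-2.250000: f=-1.235000 → u ← -2.250000 + 0.14·(-1.235000) = -2.422900
x=1.140000, u=-2.422900: f=-1.093782 → u ← -2.422900 + 0.14·(-1.093782) = -2.576029
x=1.280000, u=-2.576029: f=-0.890846 → u ← -2.576029 + 0.14·(-0.890846) = -2.700748
x=1.420000, u=-2.700748: f=-0.617379 → u ← -2.700748 + 0.14·(-0.617379) = -2.787181
u(1.56) ≈ -2.7872

-2.7872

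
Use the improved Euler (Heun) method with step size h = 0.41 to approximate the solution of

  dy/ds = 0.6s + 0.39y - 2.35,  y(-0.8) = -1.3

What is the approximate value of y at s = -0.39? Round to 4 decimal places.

Heun: k1 = f(s_n, y_n); k2 = f(s_n + h, y_n + h·k1); y_{n+1} = y_n + (h/2)·(k1 + k2).
s=-0.800000, y=-1.300000:
  k1 = f(-0.800000, -1.300000) = -3.337000
  k2 = f(-0.390000, -2.668170) = -3.624586
  y ← -1.300000 + (0.41/2)·(-3.337000 + (-3.624586)) = -2.727125
y(-0.39) ≈ -2.7271

-2.7271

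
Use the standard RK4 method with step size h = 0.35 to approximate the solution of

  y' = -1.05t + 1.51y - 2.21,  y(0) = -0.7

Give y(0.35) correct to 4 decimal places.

RK4: k1 = f(t_n, y_n); k2 = f(t_n + h/2, y_n + (h/2)·k1); k3 = f(t_n + h/2, y_n + (h/2)·k2); k4 = f(t_n + h, y_n + h·k3); y_{n+1} = y_n + (h/6)·(k1 + 2k2 + 2k3 + k4).
t=0.000000, y=-0.700000:
  k1 = f(0.000000, -0.700000) = -3.267000
  k2 = f(0.175000, -1.271725) = -4.314055
  k3 = f(0.175000, -1.454960) = -4.590739
  k4 = f(0.350000, -2.306759) = -6.060706
  y ← -0.700000 + (0.35/6)·(k1 + 2k2 + 2k3 + k4) = -2.283009
y(0.35) ≈ -2.2830

-2.2830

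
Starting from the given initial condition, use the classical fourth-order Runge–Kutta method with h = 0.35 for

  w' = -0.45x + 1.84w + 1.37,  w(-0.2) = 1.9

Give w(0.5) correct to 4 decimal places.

8.7840

RK4: k1 = f(x_n, w_n); k2 = f(x_n + h/2, w_n + (h/2)·k1); k3 = f(x_n + h/2, w_n + (h/2)·k2); k4 = f(x_n + h, w_n + h·k3); w_{n+1} = w_n + (h/6)·(k1 + 2k2 + 2k3 + k4).
x=-0.200000, w=1.900000:
  k1 = f(-0.200000, 1.900000) = 4.956000
  k2 = f(-0.025000, 2.767300) = 6.473082
  k3 = f(-0.025000, 3.032789) = 6.961582
  k4 = f(0.150000, 4.336554) = 9.281759
  w ← 1.900000 + (0.35/6)·(k1 + 2k2 + 2k3 + k4) = 4.297913
x=0.150000, w=4.297913:
  k1 = f(0.150000, 4.297913) = 9.210661
  k2 = f(0.325000, 5.909779) = 12.097744
  k3 = f(0.325000, 6.415019) = 13.027384
  k4 = f(0.500000, 8.857498) = 17.442796
  w ← 4.297913 + (0.35/6)·(k1 + 2k2 + 2k3 + k4) = 8.783963
w(0.5) ≈ 8.7840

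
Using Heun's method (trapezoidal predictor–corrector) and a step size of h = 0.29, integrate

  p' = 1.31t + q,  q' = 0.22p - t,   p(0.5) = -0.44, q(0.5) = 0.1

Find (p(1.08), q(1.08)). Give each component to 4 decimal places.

0.0978, -0.3829

Heun on (p,q): k1 = f(t_n, state_n); k2 = f(t_n + h, state_n + h·k1); state_{n+1} = state_n + (h/2)·(k1 + k2).
0.500000: (-0.440000, 0.100000)
  k1 = (0.755000, -0.596800)
  predictor → (-0.221050, -0.073072)
  k2 = (0.961828, -0.838631)
  → (-0.191060, -0.108137)
0.790000: (-0.191060, -0.108137)
  k1 = (0.926763, -0.832033)
  predictor → (0.077701, -0.349427)
  k2 = (1.065373, -1.062906)
  → (0.097800, -0.382904)
(p(1.08), q(1.08)) ≈ (0.0978, -0.3829)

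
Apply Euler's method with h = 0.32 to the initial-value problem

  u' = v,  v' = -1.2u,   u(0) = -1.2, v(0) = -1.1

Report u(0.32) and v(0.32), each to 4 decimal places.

Euler on (u,v): u_{n+1} = u_n + h·u', v_{n+1} = v_n + h·v'.
0.000000: (-1.200000, -1.100000); f=(-1.100000, 1.440000) → (-1.552000, -0.639200)
(u(0.32), v(0.32)) ≈ (-1.5520, -0.6392)

-1.5520, -0.6392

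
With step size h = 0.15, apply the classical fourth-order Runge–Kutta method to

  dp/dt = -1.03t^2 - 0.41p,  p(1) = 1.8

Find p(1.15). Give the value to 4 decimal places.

1.5189

RK4: k1 = f(t_n, p_n); k2 = f(t_n + h/2, p_n + (h/2)·k1); k3 = f(t_n + h/2, p_n + (h/2)·k2); k4 = f(t_n + h, p_n + h·k3); p_{n+1} = p_n + (h/6)·(k1 + 2k2 + 2k3 + k4).
t=1.000000, p=1.800000:
  k1 = f(1.000000, 1.800000) = -1.768000
  k2 = f(1.075000, 1.667400) = -1.873928
  k3 = f(1.075000, 1.659455) = -1.870670
  k4 = f(1.150000, 1.519399) = -1.985129
  p ← 1.800000 + (0.15/6)·(k1 + 2k2 + 2k3 + k4) = 1.518942
p(1.15) ≈ 1.5189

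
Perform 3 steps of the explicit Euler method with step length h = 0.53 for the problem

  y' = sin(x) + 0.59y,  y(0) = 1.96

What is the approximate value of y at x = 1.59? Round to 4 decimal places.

Euler: y_{n+1} = y_n + h·f(x_n, y_n).
x=0.000000, y=1.960000: f=1.156400 → y ← 1.960000 + 0.53·1.156400 = 2.572892
x=0.530000, y=2.572892: f=2.023540 → y ← 2.572892 + 0.53·2.023540 = 3.645368
x=1.060000, y=3.645368: f=3.023123 → y ← 3.645368 + 0.53·3.023123 = 5.247623
y(1.59) ≈ 5.2476

5.2476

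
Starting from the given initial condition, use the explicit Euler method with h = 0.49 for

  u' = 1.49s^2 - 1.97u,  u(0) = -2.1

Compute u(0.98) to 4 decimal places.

0.1728

Euler: u_{n+1} = u_n + h·f(s_n, u_n).
s=0.000000, u=-2.100000: f=4.137000 → u ← -2.100000 + 0.49·4.137000 = -0.072870
s=0.490000, u=-0.072870: f=0.501303 → u ← -0.072870 + 0.49·0.501303 = 0.172768
u(0.98) ≈ 0.1728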